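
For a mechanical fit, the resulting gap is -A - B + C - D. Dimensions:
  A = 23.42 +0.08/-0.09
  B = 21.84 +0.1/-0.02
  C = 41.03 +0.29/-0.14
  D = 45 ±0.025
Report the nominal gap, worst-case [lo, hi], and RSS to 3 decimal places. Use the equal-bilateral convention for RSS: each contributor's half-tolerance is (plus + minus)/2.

Stack each dimension's contribution:
  -A: nom -23.420 → Σnom=-23.420; wc +0.090/-0.080 → slack +0.090/-0.080; half-tol=0.085, Σhalf²=0.007225
  -B: nom -21.840 → Σnom=-45.260; wc +0.020/-0.100 → slack +0.110/-0.180; half-tol=0.060, Σhalf²=0.010825
  +C: nom +41.030 → Σnom=-4.230; wc +0.290/-0.140 → slack +0.400/-0.320; half-tol=0.215, Σhalf²=0.057050
  -D: nom -45.000 → Σnom=-49.230; wc +0.025/-0.025 → slack +0.425/-0.345; half-tol=0.025, Σhalf²=0.057675
Nominal = -49.230. Worst-case = [-49.230 - 0.345, -49.230 + 0.425] = [-49.575, -48.805]. RSS = √0.057675 = 0.240.

nominal=-49.230 wc=[-49.575,-48.805] rss=0.240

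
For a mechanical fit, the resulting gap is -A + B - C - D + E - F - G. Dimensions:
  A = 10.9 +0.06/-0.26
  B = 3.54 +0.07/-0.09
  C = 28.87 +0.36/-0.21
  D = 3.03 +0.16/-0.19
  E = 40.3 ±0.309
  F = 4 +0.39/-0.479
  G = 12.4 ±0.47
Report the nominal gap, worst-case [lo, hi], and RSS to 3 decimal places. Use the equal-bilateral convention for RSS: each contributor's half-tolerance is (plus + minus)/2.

Stack each dimension's contribution:
  -A: nom -10.900 → Σnom=-10.900; wc +0.260/-0.060 → slack +0.260/-0.060; half-tol=0.160, Σhalf²=0.025600
  +B: nom +3.540 → Σnom=-7.360; wc +0.070/-0.090 → slack +0.330/-0.150; half-tol=0.080, Σhalf²=0.032000
  -C: nom -28.870 → Σnom=-36.230; wc +0.210/-0.360 → slack +0.540/-0.510; half-tol=0.285, Σhalf²=0.113225
  -D: nom -3.030 → Σnom=-39.260; wc +0.190/-0.160 → slack +0.730/-0.670; half-tol=0.175, Σhalf²=0.143850
  +E: nom +40.300 → Σnom=1.040; wc +0.309/-0.309 → slack +1.039/-0.979; half-tol=0.309, Σhalf²=0.239331
  -F: nom -4.000 → Σnom=-2.960; wc +0.479/-0.390 → slack +1.518/-1.369; half-tol=0.434, Σhalf²=0.428121
  -G: nom -12.400 → Σnom=-15.360; wc +0.470/-0.470 → slack +1.988/-1.839; half-tol=0.470, Σhalf²=0.649021
Nominal = -15.360. Worst-case = [-15.360 - 1.839, -15.360 + 1.988] = [-17.199, -13.372]. RSS = √0.649021 = 0.806.

nominal=-15.360 wc=[-17.199,-13.372] rss=0.806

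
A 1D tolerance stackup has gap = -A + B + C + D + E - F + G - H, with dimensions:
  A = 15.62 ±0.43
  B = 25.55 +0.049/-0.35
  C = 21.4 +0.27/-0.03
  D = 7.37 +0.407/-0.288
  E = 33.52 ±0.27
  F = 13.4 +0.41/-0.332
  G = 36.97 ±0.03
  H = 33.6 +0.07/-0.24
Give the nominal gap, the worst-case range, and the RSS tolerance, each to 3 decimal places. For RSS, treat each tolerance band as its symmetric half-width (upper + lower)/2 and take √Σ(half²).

Stack each dimension's contribution:
  -A: nom -15.620 → Σnom=-15.620; wc +0.430/-0.430 → slack +0.430/-0.430; half-tol=0.430, Σhalf²=0.184900
  +B: nom +25.550 → Σnom=9.930; wc +0.049/-0.350 → slack +0.479/-0.780; half-tol=0.199, Σhalf²=0.224700
  +C: nom +21.400 → Σnom=31.330; wc +0.270/-0.030 → slack +0.749/-0.810; half-tol=0.150, Σhalf²=0.247200
  +D: nom +7.370 → Σnom=38.700; wc +0.407/-0.288 → slack +1.156/-1.098; half-tol=0.347, Σhalf²=0.367957
  +E: nom +33.520 → Σnom=72.220; wc +0.270/-0.270 → slack +1.426/-1.368; half-tol=0.270, Σhalf²=0.440857
  -F: nom -13.400 → Σnom=58.820; wc +0.332/-0.410 → slack +1.758/-1.778; half-tol=0.371, Σhalf²=0.578497
  +G: nom +36.970 → Σnom=95.790; wc +0.030/-0.030 → slack +1.788/-1.808; half-tol=0.030, Σhalf²=0.579398
  -H: nom -33.600 → Σnom=62.190; wc +0.240/-0.070 → slack +2.028/-1.878; half-tol=0.155, Σhalf²=0.603422
Nominal = 62.190. Worst-case = [62.190 - 1.878, 62.190 + 2.028] = [60.312, 64.218]. RSS = √0.603422 = 0.777.

nominal=62.190 wc=[60.312,64.218] rss=0.777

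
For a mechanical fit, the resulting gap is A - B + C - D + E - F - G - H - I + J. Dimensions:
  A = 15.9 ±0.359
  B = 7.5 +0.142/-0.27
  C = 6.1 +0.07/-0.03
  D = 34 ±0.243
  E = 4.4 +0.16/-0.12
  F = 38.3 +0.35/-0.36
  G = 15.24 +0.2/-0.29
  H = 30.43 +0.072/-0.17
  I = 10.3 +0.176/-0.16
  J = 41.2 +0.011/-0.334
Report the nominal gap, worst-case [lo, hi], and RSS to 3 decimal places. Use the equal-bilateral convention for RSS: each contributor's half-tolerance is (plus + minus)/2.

nominal=-68.170 wc=[-70.196,-66.077] rss=0.715

Stack each dimension's contribution:
  +A: nom +15.900 → Σnom=15.900; wc +0.359/-0.359 → slack +0.359/-0.359; half-tol=0.359, Σhalf²=0.128881
  -B: nom -7.500 → Σnom=8.400; wc +0.270/-0.142 → slack +0.629/-0.501; half-tol=0.206, Σhalf²=0.171317
  +C: nom +6.100 → Σnom=14.500; wc +0.070/-0.030 → slack +0.699/-0.531; half-tol=0.050, Σhalf²=0.173817
  -D: nom -34.000 → Σnom=-19.500; wc +0.243/-0.243 → slack +0.942/-0.774; half-tol=0.243, Σhalf²=0.232866
  +E: nom +4.400 → Σnom=-15.100; wc +0.160/-0.120 → slack +1.102/-0.894; half-tol=0.140, Σhalf²=0.252466
  -F: nom -38.300 → Σnom=-53.400; wc +0.360/-0.350 → slack +1.462/-1.244; half-tol=0.355, Σhalf²=0.378491
  -G: nom -15.240 → Σnom=-68.640; wc +0.290/-0.200 → slack +1.752/-1.444; half-tol=0.245, Σhalf²=0.438516
  -H: nom -30.430 → Σnom=-99.070; wc +0.170/-0.072 → slack +1.922/-1.516; half-tol=0.121, Σhalf²=0.453157
  -I: nom -10.300 → Σnom=-109.370; wc +0.160/-0.176 → slack +2.082/-1.692; half-tol=0.168, Σhalf²=0.481381
  +J: nom +41.200 → Σnom=-68.170; wc +0.011/-0.334 → slack +2.093/-2.026; half-tol=0.173, Σhalf²=0.511137
Nominal = -68.170. Worst-case = [-68.170 - 2.026, -68.170 + 2.093] = [-70.196, -66.077]. RSS = √0.511137 = 0.715.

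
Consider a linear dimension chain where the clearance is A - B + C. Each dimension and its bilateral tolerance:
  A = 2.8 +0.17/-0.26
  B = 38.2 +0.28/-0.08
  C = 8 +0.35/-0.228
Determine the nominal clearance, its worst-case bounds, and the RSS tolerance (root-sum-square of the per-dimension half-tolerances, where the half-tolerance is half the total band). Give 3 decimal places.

Stack each dimension's contribution:
  +A: nom +2.800 → Σnom=2.800; wc +0.170/-0.260 → slack +0.170/-0.260; half-tol=0.215, Σhalf²=0.046225
  -B: nom -38.200 → Σnom=-35.400; wc +0.080/-0.280 → slack +0.250/-0.540; half-tol=0.180, Σhalf²=0.078625
  +C: nom +8.000 → Σnom=-27.400; wc +0.350/-0.228 → slack +0.600/-0.768; half-tol=0.289, Σhalf²=0.162146
Nominal = -27.400. Worst-case = [-27.400 - 0.768, -27.400 + 0.600] = [-28.168, -26.800]. RSS = √0.162146 = 0.403.

nominal=-27.400 wc=[-28.168,-26.800] rss=0.403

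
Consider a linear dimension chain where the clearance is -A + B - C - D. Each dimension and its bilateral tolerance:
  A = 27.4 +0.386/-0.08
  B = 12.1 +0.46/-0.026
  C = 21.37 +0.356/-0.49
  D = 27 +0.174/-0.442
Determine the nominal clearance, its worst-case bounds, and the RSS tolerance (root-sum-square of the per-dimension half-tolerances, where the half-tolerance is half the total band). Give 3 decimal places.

Stack each dimension's contribution:
  -A: nom -27.400 → Σnom=-27.400; wc +0.080/-0.386 → slack +0.080/-0.386; half-tol=0.233, Σhalf²=0.054289
  +B: nom +12.100 → Σnom=-15.300; wc +0.460/-0.026 → slack +0.540/-0.412; half-tol=0.243, Σhalf²=0.113338
  -C: nom -21.370 → Σnom=-36.670; wc +0.490/-0.356 → slack +1.030/-0.768; half-tol=0.423, Σhalf²=0.292267
  -D: nom -27.000 → Σnom=-63.670; wc +0.442/-0.174 → slack +1.472/-0.942; half-tol=0.308, Σhalf²=0.387131
Nominal = -63.670. Worst-case = [-63.670 - 0.942, -63.670 + 1.472] = [-64.612, -62.198]. RSS = √0.387131 = 0.622.

nominal=-63.670 wc=[-64.612,-62.198] rss=0.622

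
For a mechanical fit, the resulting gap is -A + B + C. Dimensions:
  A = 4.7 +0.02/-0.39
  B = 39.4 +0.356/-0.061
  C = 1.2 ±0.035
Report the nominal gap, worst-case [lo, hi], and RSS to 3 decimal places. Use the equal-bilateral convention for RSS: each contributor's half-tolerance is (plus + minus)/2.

nominal=35.900 wc=[35.784,36.681] rss=0.294

Stack each dimension's contribution:
  -A: nom -4.700 → Σnom=-4.700; wc +0.390/-0.020 → slack +0.390/-0.020; half-tol=0.205, Σhalf²=0.042025
  +B: nom +39.400 → Σnom=34.700; wc +0.356/-0.061 → slack +0.746/-0.081; half-tol=0.208, Σhalf²=0.085497
  +C: nom +1.200 → Σnom=35.900; wc +0.035/-0.035 → slack +0.781/-0.116; half-tol=0.035, Σhalf²=0.086722
Nominal = 35.900. Worst-case = [35.900 - 0.116, 35.900 + 0.781] = [35.784, 36.681]. RSS = √0.086722 = 0.294.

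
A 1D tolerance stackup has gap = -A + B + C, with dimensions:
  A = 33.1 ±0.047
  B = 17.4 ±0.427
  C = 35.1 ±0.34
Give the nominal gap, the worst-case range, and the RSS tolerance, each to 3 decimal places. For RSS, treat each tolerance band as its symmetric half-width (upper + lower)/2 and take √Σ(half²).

nominal=19.400 wc=[18.586,20.214] rss=0.548

Stack each dimension's contribution:
  -A: nom -33.100 → Σnom=-33.100; wc +0.047/-0.047 → slack +0.047/-0.047; half-tol=0.047, Σhalf²=0.002209
  +B: nom +17.400 → Σnom=-15.700; wc +0.427/-0.427 → slack +0.474/-0.474; half-tol=0.427, Σhalf²=0.184538
  +C: nom +35.100 → Σnom=19.400; wc +0.340/-0.340 → slack +0.814/-0.814; half-tol=0.340, Σhalf²=0.300138
Nominal = 19.400. Worst-case = [19.400 - 0.814, 19.400 + 0.814] = [18.586, 20.214]. RSS = √0.300138 = 0.548.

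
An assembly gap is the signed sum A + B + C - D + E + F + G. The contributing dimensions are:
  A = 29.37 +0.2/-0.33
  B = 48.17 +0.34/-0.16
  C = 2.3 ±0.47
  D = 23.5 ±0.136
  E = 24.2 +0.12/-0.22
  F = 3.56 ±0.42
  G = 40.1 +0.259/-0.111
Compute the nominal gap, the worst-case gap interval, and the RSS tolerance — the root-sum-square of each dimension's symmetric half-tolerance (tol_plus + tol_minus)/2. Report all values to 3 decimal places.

nominal=124.200 wc=[122.353,126.145] rss=0.782

Stack each dimension's contribution:
  +A: nom +29.370 → Σnom=29.370; wc +0.200/-0.330 → slack +0.200/-0.330; half-tol=0.265, Σhalf²=0.070225
  +B: nom +48.170 → Σnom=77.540; wc +0.340/-0.160 → slack +0.540/-0.490; half-tol=0.250, Σhalf²=0.132725
  +C: nom +2.300 → Σnom=79.840; wc +0.470/-0.470 → slack +1.010/-0.960; half-tol=0.470, Σhalf²=0.353625
  -D: nom -23.500 → Σnom=56.340; wc +0.136/-0.136 → slack +1.146/-1.096; half-tol=0.136, Σhalf²=0.372121
  +E: nom +24.200 → Σnom=80.540; wc +0.120/-0.220 → slack +1.266/-1.316; half-tol=0.170, Σhalf²=0.401021
  +F: nom +3.560 → Σnom=84.100; wc +0.420/-0.420 → slack +1.686/-1.736; half-tol=0.420, Σhalf²=0.577421
  +G: nom +40.100 → Σnom=124.200; wc +0.259/-0.111 → slack +1.945/-1.847; half-tol=0.185, Σhalf²=0.611646
Nominal = 124.200. Worst-case = [124.200 - 1.847, 124.200 + 1.945] = [122.353, 126.145]. RSS = √0.611646 = 0.782.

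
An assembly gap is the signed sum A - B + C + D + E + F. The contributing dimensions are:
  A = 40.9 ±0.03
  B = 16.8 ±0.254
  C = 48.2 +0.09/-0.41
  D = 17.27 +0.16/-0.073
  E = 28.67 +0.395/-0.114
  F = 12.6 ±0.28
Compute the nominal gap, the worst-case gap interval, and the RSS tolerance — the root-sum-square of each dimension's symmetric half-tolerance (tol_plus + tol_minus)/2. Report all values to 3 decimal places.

Stack each dimension's contribution:
  +A: nom +40.900 → Σnom=40.900; wc +0.030/-0.030 → slack +0.030/-0.030; half-tol=0.030, Σhalf²=0.000900
  -B: nom -16.800 → Σnom=24.100; wc +0.254/-0.254 → slack +0.284/-0.284; half-tol=0.254, Σhalf²=0.065416
  +C: nom +48.200 → Σnom=72.300; wc +0.090/-0.410 → slack +0.374/-0.694; half-tol=0.250, Σhalf²=0.127916
  +D: nom +17.270 → Σnom=89.570; wc +0.160/-0.073 → slack +0.534/-0.767; half-tol=0.116, Σhalf²=0.141488
  +E: nom +28.670 → Σnom=118.240; wc +0.395/-0.114 → slack +0.929/-0.881; half-tol=0.255, Σhalf²=0.206259
  +F: nom +12.600 → Σnom=130.840; wc +0.280/-0.280 → slack +1.209/-1.161; half-tol=0.280, Σhalf²=0.284659
Nominal = 130.840. Worst-case = [130.840 - 1.161, 130.840 + 1.209] = [129.679, 132.049]. RSS = √0.284659 = 0.534.

nominal=130.840 wc=[129.679,132.049] rss=0.534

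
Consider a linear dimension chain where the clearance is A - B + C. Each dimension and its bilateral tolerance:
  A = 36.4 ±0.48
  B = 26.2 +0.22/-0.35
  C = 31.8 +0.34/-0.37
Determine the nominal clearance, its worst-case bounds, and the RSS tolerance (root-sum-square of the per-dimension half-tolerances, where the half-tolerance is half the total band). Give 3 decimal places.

Stack each dimension's contribution:
  +A: nom +36.400 → Σnom=36.400; wc +0.480/-0.480 → slack +0.480/-0.480; half-tol=0.480, Σhalf²=0.230400
  -B: nom -26.200 → Σnom=10.200; wc +0.350/-0.220 → slack +0.830/-0.700; half-tol=0.285, Σhalf²=0.311625
  +C: nom +31.800 → Σnom=42.000; wc +0.340/-0.370 → slack +1.170/-1.070; half-tol=0.355, Σhalf²=0.437650
Nominal = 42.000. Worst-case = [42.000 - 1.070, 42.000 + 1.170] = [40.930, 43.170]. RSS = √0.437650 = 0.662.

nominal=42.000 wc=[40.930,43.170] rss=0.662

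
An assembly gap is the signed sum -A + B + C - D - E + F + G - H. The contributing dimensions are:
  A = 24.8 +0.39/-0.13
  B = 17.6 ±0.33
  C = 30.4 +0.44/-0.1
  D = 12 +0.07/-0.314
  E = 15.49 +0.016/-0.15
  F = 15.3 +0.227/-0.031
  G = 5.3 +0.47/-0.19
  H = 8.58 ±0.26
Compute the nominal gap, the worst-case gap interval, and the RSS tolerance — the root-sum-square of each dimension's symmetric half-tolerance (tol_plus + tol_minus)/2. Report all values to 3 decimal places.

Stack each dimension's contribution:
  -A: nom -24.800 → Σnom=-24.800; wc +0.130/-0.390 → slack +0.130/-0.390; half-tol=0.260, Σhalf²=0.067600
  +B: nom +17.600 → Σnom=-7.200; wc +0.330/-0.330 → slack +0.460/-0.720; half-tol=0.330, Σhalf²=0.176500
  +C: nom +30.400 → Σnom=23.200; wc +0.440/-0.100 → slack +0.900/-0.820; half-tol=0.270, Σhalf²=0.249400
  -D: nom -12.000 → Σnom=11.200; wc +0.314/-0.070 → slack +1.214/-0.890; half-tol=0.192, Σhalf²=0.286264
  -E: nom -15.490 → Σnom=-4.290; wc +0.150/-0.016 → slack +1.364/-0.906; half-tol=0.083, Σhalf²=0.293153
  +F: nom +15.300 → Σnom=11.010; wc +0.227/-0.031 → slack +1.591/-0.937; half-tol=0.129, Σhalf²=0.309794
  +G: nom +5.300 → Σnom=16.310; wc +0.470/-0.190 → slack +2.061/-1.127; half-tol=0.330, Σhalf²=0.418694
  -H: nom -8.580 → Σnom=7.730; wc +0.260/-0.260 → slack +2.321/-1.387; half-tol=0.260, Σhalf²=0.486294
Nominal = 7.730. Worst-case = [7.730 - 1.387, 7.730 + 2.321] = [6.343, 10.051]. RSS = √0.486294 = 0.697.

nominal=7.730 wc=[6.343,10.051] rss=0.697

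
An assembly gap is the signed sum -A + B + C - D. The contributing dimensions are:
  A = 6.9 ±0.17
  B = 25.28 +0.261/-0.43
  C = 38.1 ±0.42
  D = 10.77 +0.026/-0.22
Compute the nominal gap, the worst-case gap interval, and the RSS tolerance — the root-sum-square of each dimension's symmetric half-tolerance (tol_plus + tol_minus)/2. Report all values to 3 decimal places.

nominal=45.710 wc=[44.664,46.781] rss=0.583

Stack each dimension's contribution:
  -A: nom -6.900 → Σnom=-6.900; wc +0.170/-0.170 → slack +0.170/-0.170; half-tol=0.170, Σhalf²=0.028900
  +B: nom +25.280 → Σnom=18.380; wc +0.261/-0.430 → slack +0.431/-0.600; half-tol=0.346, Σhalf²=0.148270
  +C: nom +38.100 → Σnom=56.480; wc +0.420/-0.420 → slack +0.851/-1.020; half-tol=0.420, Σhalf²=0.324670
  -D: nom -10.770 → Σnom=45.710; wc +0.220/-0.026 → slack +1.071/-1.046; half-tol=0.123, Σhalf²=0.339799
Nominal = 45.710. Worst-case = [45.710 - 1.046, 45.710 + 1.071] = [44.664, 46.781]. RSS = √0.339799 = 0.583.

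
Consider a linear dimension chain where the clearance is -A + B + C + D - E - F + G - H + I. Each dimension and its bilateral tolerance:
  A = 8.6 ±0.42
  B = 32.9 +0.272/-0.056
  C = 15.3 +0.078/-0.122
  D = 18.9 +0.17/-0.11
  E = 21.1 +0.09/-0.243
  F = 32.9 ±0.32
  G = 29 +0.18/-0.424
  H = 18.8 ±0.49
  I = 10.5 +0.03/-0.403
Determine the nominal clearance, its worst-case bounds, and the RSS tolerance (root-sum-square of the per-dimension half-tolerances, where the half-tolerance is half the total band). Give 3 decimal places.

Stack each dimension's contribution:
  -A: nom -8.600 → Σnom=-8.600; wc +0.420/-0.420 → slack +0.420/-0.420; half-tol=0.420, Σhalf²=0.176400
  +B: nom +32.900 → Σnom=24.300; wc +0.272/-0.056 → slack +0.692/-0.476; half-tol=0.164, Σhalf²=0.203296
  +C: nom +15.300 → Σnom=39.600; wc +0.078/-0.122 → slack +0.770/-0.598; half-tol=0.100, Σhalf²=0.213296
  +D: nom +18.900 → Σnom=58.500; wc +0.170/-0.110 → slack +0.940/-0.708; half-tol=0.140, Σhalf²=0.232896
  -E: nom -21.100 → Σnom=37.400; wc +0.243/-0.090 → slack +1.183/-0.798; half-tol=0.166, Σhalf²=0.260618
  -F: nom -32.900 → Σnom=4.500; wc +0.320/-0.320 → slack +1.503/-1.118; half-tol=0.320, Σhalf²=0.363018
  +G: nom +29.000 → Σnom=33.500; wc +0.180/-0.424 → slack +1.683/-1.542; half-tol=0.302, Σhalf²=0.454222
  -H: nom -18.800 → Σnom=14.700; wc +0.490/-0.490 → slack +2.173/-2.032; half-tol=0.490, Σhalf²=0.694322
  +I: nom +10.500 → Σnom=25.200; wc +0.030/-0.403 → slack +2.203/-2.435; half-tol=0.217, Σhalf²=0.741194
Nominal = 25.200. Worst-case = [25.200 - 2.435, 25.200 + 2.203] = [22.765, 27.403]. RSS = √0.741194 = 0.861.

nominal=25.200 wc=[22.765,27.403] rss=0.861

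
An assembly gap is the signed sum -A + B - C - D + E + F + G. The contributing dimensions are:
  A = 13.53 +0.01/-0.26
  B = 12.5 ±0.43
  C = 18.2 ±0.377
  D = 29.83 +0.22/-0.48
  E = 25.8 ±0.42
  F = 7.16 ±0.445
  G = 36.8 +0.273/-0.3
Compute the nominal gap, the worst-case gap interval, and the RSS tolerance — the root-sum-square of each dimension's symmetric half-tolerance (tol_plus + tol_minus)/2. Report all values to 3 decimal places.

Stack each dimension's contribution:
  -A: nom -13.530 → Σnom=-13.530; wc +0.260/-0.010 → slack +0.260/-0.010; half-tol=0.135, Σhalf²=0.018225
  +B: nom +12.500 → Σnom=-1.030; wc +0.430/-0.430 → slack +0.690/-0.440; half-tol=0.430, Σhalf²=0.203125
  -C: nom -18.200 → Σnom=-19.230; wc +0.377/-0.377 → slack +1.067/-0.817; half-tol=0.377, Σhalf²=0.345254
  -D: nom -29.830 → Σnom=-49.060; wc +0.480/-0.220 → slack +1.547/-1.037; half-tol=0.350, Σhalf²=0.467754
  +E: nom +25.800 → Σnom=-23.260; wc +0.420/-0.420 → slack +1.967/-1.457; half-tol=0.420, Σhalf²=0.644154
  +F: nom +7.160 → Σnom=-16.100; wc +0.445/-0.445 → slack +2.412/-1.902; half-tol=0.445, Σhalf²=0.842179
  +G: nom +36.800 → Σnom=20.700; wc +0.273/-0.300 → slack +2.685/-2.202; half-tol=0.286, Σhalf²=0.924261
Nominal = 20.700. Worst-case = [20.700 - 2.202, 20.700 + 2.685] = [18.498, 23.385]. RSS = √0.924261 = 0.961.

nominal=20.700 wc=[18.498,23.385] rss=0.961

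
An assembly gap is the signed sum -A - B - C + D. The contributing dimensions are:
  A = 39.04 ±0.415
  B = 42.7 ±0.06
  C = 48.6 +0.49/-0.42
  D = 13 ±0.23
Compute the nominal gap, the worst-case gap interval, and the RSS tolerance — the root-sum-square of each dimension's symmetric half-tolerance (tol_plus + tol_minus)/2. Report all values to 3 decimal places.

Stack each dimension's contribution:
  -A: nom -39.040 → Σnom=-39.040; wc +0.415/-0.415 → slack +0.415/-0.415; half-tol=0.415, Σhalf²=0.172225
  -B: nom -42.700 → Σnom=-81.740; wc +0.060/-0.060 → slack +0.475/-0.475; half-tol=0.060, Σhalf²=0.175825
  -C: nom -48.600 → Σnom=-130.340; wc +0.420/-0.490 → slack +0.895/-0.965; half-tol=0.455, Σhalf²=0.382850
  +D: nom +13.000 → Σnom=-117.340; wc +0.230/-0.230 → slack +1.125/-1.195; half-tol=0.230, Σhalf²=0.435750
Nominal = -117.340. Worst-case = [-117.340 - 1.195, -117.340 + 1.125] = [-118.535, -116.215]. RSS = √0.435750 = 0.660.

nominal=-117.340 wc=[-118.535,-116.215] rss=0.660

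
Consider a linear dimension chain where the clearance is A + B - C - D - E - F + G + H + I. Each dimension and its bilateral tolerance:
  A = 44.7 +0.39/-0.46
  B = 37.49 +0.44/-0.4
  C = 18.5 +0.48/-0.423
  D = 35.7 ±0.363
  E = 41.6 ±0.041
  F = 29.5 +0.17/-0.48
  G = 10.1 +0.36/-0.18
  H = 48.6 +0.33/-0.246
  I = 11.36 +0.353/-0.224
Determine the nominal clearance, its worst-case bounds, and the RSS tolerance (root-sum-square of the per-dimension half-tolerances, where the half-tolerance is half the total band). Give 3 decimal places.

nominal=26.950 wc=[24.386,30.130] rss=1.019

Stack each dimension's contribution:
  +A: nom +44.700 → Σnom=44.700; wc +0.390/-0.460 → slack +0.390/-0.460; half-tol=0.425, Σhalf²=0.180625
  +B: nom +37.490 → Σnom=82.190; wc +0.440/-0.400 → slack +0.830/-0.860; half-tol=0.420, Σhalf²=0.357025
  -C: nom -18.500 → Σnom=63.690; wc +0.423/-0.480 → slack +1.253/-1.340; half-tol=0.452, Σhalf²=0.560877
  -D: nom -35.700 → Σnom=27.990; wc +0.363/-0.363 → slack +1.616/-1.703; half-tol=0.363, Σhalf²=0.692646
  -E: nom -41.600 → Σnom=-13.610; wc +0.041/-0.041 → slack +1.657/-1.744; half-tol=0.041, Σhalf²=0.694327
  -F: nom -29.500 → Σnom=-43.110; wc +0.480/-0.170 → slack +2.137/-1.914; half-tol=0.325, Σhalf²=0.799952
  +G: nom +10.100 → Σnom=-33.010; wc +0.360/-0.180 → slack +2.497/-2.094; half-tol=0.270, Σhalf²=0.872852
  +H: nom +48.600 → Σnom=15.590; wc +0.330/-0.246 → slack +2.827/-2.340; half-tol=0.288, Σhalf²=0.955796
  +I: nom +11.360 → Σnom=26.950; wc +0.353/-0.224 → slack +3.180/-2.564; half-tol=0.288, Σhalf²=1.039029
Nominal = 26.950. Worst-case = [26.950 - 2.564, 26.950 + 3.180] = [24.386, 30.130]. RSS = √1.039029 = 1.019.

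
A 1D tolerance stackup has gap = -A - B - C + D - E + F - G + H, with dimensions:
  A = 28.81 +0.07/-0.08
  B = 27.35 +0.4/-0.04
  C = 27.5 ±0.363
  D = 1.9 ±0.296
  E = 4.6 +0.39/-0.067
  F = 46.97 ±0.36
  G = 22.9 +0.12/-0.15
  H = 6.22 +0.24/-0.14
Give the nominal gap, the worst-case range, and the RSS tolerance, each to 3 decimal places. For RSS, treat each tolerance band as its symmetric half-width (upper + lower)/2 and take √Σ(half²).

Stack each dimension's contribution:
  -A: nom -28.810 → Σnom=-28.810; wc +0.080/-0.070 → slack +0.080/-0.070; half-tol=0.075, Σhalf²=0.005625
  -B: nom -27.350 → Σnom=-56.160; wc +0.040/-0.400 → slack +0.120/-0.470; half-tol=0.220, Σhalf²=0.054025
  -C: nom -27.500 → Σnom=-83.660; wc +0.363/-0.363 → slack +0.483/-0.833; half-tol=0.363, Σhalf²=0.185794
  +D: nom +1.900 → Σnom=-81.760; wc +0.296/-0.296 → slack +0.779/-1.129; half-tol=0.296, Σhalf²=0.273410
  -E: nom -4.600 → Σnom=-86.360; wc +0.067/-0.390 → slack +0.846/-1.519; half-tol=0.229, Σhalf²=0.325622
  +F: nom +46.970 → Σnom=-39.390; wc +0.360/-0.360 → slack +1.206/-1.879; half-tol=0.360, Σhalf²=0.455222
  -G: nom -22.900 → Σnom=-62.290; wc +0.150/-0.120 → slack +1.356/-1.999; half-tol=0.135, Σhalf²=0.473447
  +H: nom +6.220 → Σnom=-56.070; wc +0.240/-0.140 → slack +1.596/-2.139; half-tol=0.190, Σhalf²=0.509547
Nominal = -56.070. Worst-case = [-56.070 - 2.139, -56.070 + 1.596] = [-58.209, -54.474]. RSS = √0.509547 = 0.714.

nominal=-56.070 wc=[-58.209,-54.474] rss=0.714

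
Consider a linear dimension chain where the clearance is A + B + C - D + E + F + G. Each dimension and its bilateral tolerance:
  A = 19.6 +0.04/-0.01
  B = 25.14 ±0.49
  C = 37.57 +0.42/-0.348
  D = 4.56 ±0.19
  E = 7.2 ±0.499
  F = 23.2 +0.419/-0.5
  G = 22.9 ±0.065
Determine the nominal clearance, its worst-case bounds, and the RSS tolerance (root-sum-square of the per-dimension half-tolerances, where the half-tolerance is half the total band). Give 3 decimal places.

Stack each dimension's contribution:
  +A: nom +19.600 → Σnom=19.600; wc +0.040/-0.010 → slack +0.040/-0.010; half-tol=0.025, Σhalf²=0.000625
  +B: nom +25.140 → Σnom=44.740; wc +0.490/-0.490 → slack +0.530/-0.500; half-tol=0.490, Σhalf²=0.240725
  +C: nom +37.570 → Σnom=82.310; wc +0.420/-0.348 → slack +0.950/-0.848; half-tol=0.384, Σhalf²=0.388181
  -D: nom -4.560 → Σnom=77.750; wc +0.190/-0.190 → slack +1.140/-1.038; half-tol=0.190, Σhalf²=0.424281
  +E: nom +7.200 → Σnom=84.950; wc +0.499/-0.499 → slack +1.639/-1.537; half-tol=0.499, Σhalf²=0.673282
  +F: nom +23.200 → Σnom=108.150; wc +0.419/-0.500 → slack +2.058/-2.037; half-tol=0.460, Σhalf²=0.884422
  +G: nom +22.900 → Σnom=131.050; wc +0.065/-0.065 → slack +2.123/-2.102; half-tol=0.065, Σhalf²=0.888647
Nominal = 131.050. Worst-case = [131.050 - 2.102, 131.050 + 2.123] = [128.948, 133.173]. RSS = √0.888647 = 0.943.

nominal=131.050 wc=[128.948,133.173] rss=0.943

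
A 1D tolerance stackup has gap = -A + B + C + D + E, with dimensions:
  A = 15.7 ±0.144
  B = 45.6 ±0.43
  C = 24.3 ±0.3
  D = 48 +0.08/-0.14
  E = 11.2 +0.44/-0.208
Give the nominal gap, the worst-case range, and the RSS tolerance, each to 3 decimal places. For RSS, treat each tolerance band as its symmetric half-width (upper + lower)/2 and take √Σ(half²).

nominal=113.400 wc=[112.178,114.794] rss=0.642

Stack each dimension's contribution:
  -A: nom -15.700 → Σnom=-15.700; wc +0.144/-0.144 → slack +0.144/-0.144; half-tol=0.144, Σhalf²=0.020736
  +B: nom +45.600 → Σnom=29.900; wc +0.430/-0.430 → slack +0.574/-0.574; half-tol=0.430, Σhalf²=0.205636
  +C: nom +24.300 → Σnom=54.200; wc +0.300/-0.300 → slack +0.874/-0.874; half-tol=0.300, Σhalf²=0.295636
  +D: nom +48.000 → Σnom=102.200; wc +0.080/-0.140 → slack +0.954/-1.014; half-tol=0.110, Σhalf²=0.307736
  +E: nom +11.200 → Σnom=113.400; wc +0.440/-0.208 → slack +1.394/-1.222; half-tol=0.324, Σhalf²=0.412712
Nominal = 113.400. Worst-case = [113.400 - 1.222, 113.400 + 1.394] = [112.178, 114.794]. RSS = √0.412712 = 0.642.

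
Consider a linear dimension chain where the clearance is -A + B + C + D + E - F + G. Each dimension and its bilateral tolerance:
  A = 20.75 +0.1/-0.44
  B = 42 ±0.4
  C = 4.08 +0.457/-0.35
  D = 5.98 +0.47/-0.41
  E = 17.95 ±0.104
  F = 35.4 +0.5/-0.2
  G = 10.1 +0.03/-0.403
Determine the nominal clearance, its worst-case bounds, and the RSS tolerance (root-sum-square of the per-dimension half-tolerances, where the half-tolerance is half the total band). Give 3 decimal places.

Stack each dimension's contribution:
  -A: nom -20.750 → Σnom=-20.750; wc +0.440/-0.100 → slack +0.440/-0.100; half-tol=0.270, Σhalf²=0.072900
  +B: nom +42.000 → Σnom=21.250; wc +0.400/-0.400 → slack +0.840/-0.500; half-tol=0.400, Σhalf²=0.232900
  +C: nom +4.080 → Σnom=25.330; wc +0.457/-0.350 → slack +1.297/-0.850; half-tol=0.403, Σhalf²=0.395712
  +D: nom +5.980 → Σnom=31.310; wc +0.470/-0.410 → slack +1.767/-1.260; half-tol=0.440, Σhalf²=0.589312
  +E: nom +17.950 → Σnom=49.260; wc +0.104/-0.104 → slack +1.871/-1.364; half-tol=0.104, Σhalf²=0.600128
  -F: nom -35.400 → Σnom=13.860; wc +0.200/-0.500 → slack +2.071/-1.864; half-tol=0.350, Σhalf²=0.722628
  +G: nom +10.100 → Σnom=23.960; wc +0.030/-0.403 → slack +2.101/-2.267; half-tol=0.217, Σhalf²=0.769501
Nominal = 23.960. Worst-case = [23.960 - 2.267, 23.960 + 2.101] = [21.693, 26.061]. RSS = √0.769501 = 0.877.

nominal=23.960 wc=[21.693,26.061] rss=0.877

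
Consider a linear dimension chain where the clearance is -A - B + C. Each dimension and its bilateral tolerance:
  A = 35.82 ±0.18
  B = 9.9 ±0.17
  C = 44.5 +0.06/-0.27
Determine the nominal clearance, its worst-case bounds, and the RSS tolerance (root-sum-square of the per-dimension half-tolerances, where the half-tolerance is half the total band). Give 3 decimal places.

nominal=-1.220 wc=[-1.840,-0.810] rss=0.298

Stack each dimension's contribution:
  -A: nom -35.820 → Σnom=-35.820; wc +0.180/-0.180 → slack +0.180/-0.180; half-tol=0.180, Σhalf²=0.032400
  -B: nom -9.900 → Σnom=-45.720; wc +0.170/-0.170 → slack +0.350/-0.350; half-tol=0.170, Σhalf²=0.061300
  +C: nom +44.500 → Σnom=-1.220; wc +0.060/-0.270 → slack +0.410/-0.620; half-tol=0.165, Σhalf²=0.088525
Nominal = -1.220. Worst-case = [-1.220 - 0.620, -1.220 + 0.410] = [-1.840, -0.810]. RSS = √0.088525 = 0.298.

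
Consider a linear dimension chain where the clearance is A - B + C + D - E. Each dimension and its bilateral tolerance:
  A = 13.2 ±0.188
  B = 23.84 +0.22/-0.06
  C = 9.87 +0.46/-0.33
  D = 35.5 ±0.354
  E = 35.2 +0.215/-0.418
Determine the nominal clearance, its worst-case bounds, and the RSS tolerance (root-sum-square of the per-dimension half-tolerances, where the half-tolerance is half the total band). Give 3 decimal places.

Stack each dimension's contribution:
  +A: nom +13.200 → Σnom=13.200; wc +0.188/-0.188 → slack +0.188/-0.188; half-tol=0.188, Σhalf²=0.035344
  -B: nom -23.840 → Σnom=-10.640; wc +0.060/-0.220 → slack +0.248/-0.408; half-tol=0.140, Σhalf²=0.054944
  +C: nom +9.870 → Σnom=-0.770; wc +0.460/-0.330 → slack +0.708/-0.738; half-tol=0.395, Σhalf²=0.210969
  +D: nom +35.500 → Σnom=34.730; wc +0.354/-0.354 → slack +1.062/-1.092; half-tol=0.354, Σhalf²=0.336285
  -E: nom -35.200 → Σnom=-0.470; wc +0.418/-0.215 → slack +1.480/-1.307; half-tol=0.317, Σhalf²=0.436457
Nominal = -0.470. Worst-case = [-0.470 - 1.307, -0.470 + 1.480] = [-1.777, 1.010]. RSS = √0.436457 = 0.661.

nominal=-0.470 wc=[-1.777,1.010] rss=0.661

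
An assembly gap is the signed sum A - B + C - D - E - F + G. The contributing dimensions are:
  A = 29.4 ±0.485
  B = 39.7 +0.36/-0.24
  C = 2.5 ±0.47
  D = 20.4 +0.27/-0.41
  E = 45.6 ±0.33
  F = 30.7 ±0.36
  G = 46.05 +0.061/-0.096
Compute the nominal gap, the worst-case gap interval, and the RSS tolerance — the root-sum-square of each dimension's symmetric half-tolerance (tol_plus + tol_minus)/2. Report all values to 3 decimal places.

nominal=-58.450 wc=[-60.821,-56.094] rss=0.952

Stack each dimension's contribution:
  +A: nom +29.400 → Σnom=29.400; wc +0.485/-0.485 → slack +0.485/-0.485; half-tol=0.485, Σhalf²=0.235225
  -B: nom -39.700 → Σnom=-10.300; wc +0.240/-0.360 → slack +0.725/-0.845; half-tol=0.300, Σhalf²=0.325225
  +C: nom +2.500 → Σnom=-7.800; wc +0.470/-0.470 → slack +1.195/-1.315; half-tol=0.470, Σhalf²=0.546125
  -D: nom -20.400 → Σnom=-28.200; wc +0.410/-0.270 → slack +1.605/-1.585; half-tol=0.340, Σhalf²=0.661725
  -E: nom -45.600 → Σnom=-73.800; wc +0.330/-0.330 → slack +1.935/-1.915; half-tol=0.330, Σhalf²=0.770625
  -F: nom -30.700 → Σnom=-104.500; wc +0.360/-0.360 → slack +2.295/-2.275; half-tol=0.360, Σhalf²=0.900225
  +G: nom +46.050 → Σnom=-58.450; wc +0.061/-0.096 → slack +2.356/-2.371; half-tol=0.079, Σhalf²=0.906387
Nominal = -58.450. Worst-case = [-58.450 - 2.371, -58.450 + 2.356] = [-60.821, -56.094]. RSS = √0.906387 = 0.952.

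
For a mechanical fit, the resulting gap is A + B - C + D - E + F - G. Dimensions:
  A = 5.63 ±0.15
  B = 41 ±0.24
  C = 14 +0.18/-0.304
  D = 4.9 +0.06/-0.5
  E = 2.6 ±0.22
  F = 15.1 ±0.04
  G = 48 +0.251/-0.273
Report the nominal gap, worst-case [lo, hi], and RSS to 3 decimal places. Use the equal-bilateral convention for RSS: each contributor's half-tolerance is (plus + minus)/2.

Stack each dimension's contribution:
  +A: nom +5.630 → Σnom=5.630; wc +0.150/-0.150 → slack +0.150/-0.150; half-tol=0.150, Σhalf²=0.022500
  +B: nom +41.000 → Σnom=46.630; wc +0.240/-0.240 → slack +0.390/-0.390; half-tol=0.240, Σhalf²=0.080100
  -C: nom -14.000 → Σnom=32.630; wc +0.304/-0.180 → slack +0.694/-0.570; half-tol=0.242, Σhalf²=0.138664
  +D: nom +4.900 → Σnom=37.530; wc +0.060/-0.500 → slack +0.754/-1.070; half-tol=0.280, Σhalf²=0.217064
  -E: nom -2.600 → Σnom=34.930; wc +0.220/-0.220 → slack +0.974/-1.290; half-tol=0.220, Σhalf²=0.265464
  +F: nom +15.100 → Σnom=50.030; wc +0.040/-0.040 → slack +1.014/-1.330; half-tol=0.040, Σhalf²=0.267064
  -G: nom -48.000 → Σnom=2.030; wc +0.273/-0.251 → slack +1.287/-1.581; half-tol=0.262, Σhalf²=0.335708
Nominal = 2.030. Worst-case = [2.030 - 1.581, 2.030 + 1.287] = [0.449, 3.317]. RSS = √0.335708 = 0.579.

nominal=2.030 wc=[0.449,3.317] rss=0.579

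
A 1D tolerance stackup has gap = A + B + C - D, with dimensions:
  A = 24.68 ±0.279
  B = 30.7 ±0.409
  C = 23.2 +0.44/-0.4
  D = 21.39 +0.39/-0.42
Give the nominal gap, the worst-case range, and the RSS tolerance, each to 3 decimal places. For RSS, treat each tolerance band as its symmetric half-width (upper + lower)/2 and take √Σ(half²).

nominal=57.190 wc=[55.712,58.738] rss=0.765

Stack each dimension's contribution:
  +A: nom +24.680 → Σnom=24.680; wc +0.279/-0.279 → slack +0.279/-0.279; half-tol=0.279, Σhalf²=0.077841
  +B: nom +30.700 → Σnom=55.380; wc +0.409/-0.409 → slack +0.688/-0.688; half-tol=0.409, Σhalf²=0.245122
  +C: nom +23.200 → Σnom=78.580; wc +0.440/-0.400 → slack +1.128/-1.088; half-tol=0.420, Σhalf²=0.421522
  -D: nom -21.390 → Σnom=57.190; wc +0.420/-0.390 → slack +1.548/-1.478; half-tol=0.405, Σhalf²=0.585547
Nominal = 57.190. Worst-case = [57.190 - 1.478, 57.190 + 1.548] = [55.712, 58.738]. RSS = √0.585547 = 0.765.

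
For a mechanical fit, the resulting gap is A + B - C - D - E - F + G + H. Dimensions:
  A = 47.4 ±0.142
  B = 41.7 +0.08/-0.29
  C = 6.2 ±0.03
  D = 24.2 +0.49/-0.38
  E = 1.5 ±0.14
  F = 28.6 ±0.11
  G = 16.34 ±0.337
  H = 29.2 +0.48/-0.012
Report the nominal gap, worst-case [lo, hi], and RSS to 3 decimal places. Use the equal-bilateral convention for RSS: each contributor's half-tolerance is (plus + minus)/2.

Stack each dimension's contribution:
  +A: nom +47.400 → Σnom=47.400; wc +0.142/-0.142 → slack +0.142/-0.142; half-tol=0.142, Σhalf²=0.020164
  +B: nom +41.700 → Σnom=89.100; wc +0.080/-0.290 → slack +0.222/-0.432; half-tol=0.185, Σhalf²=0.054389
  -C: nom -6.200 → Σnom=82.900; wc +0.030/-0.030 → slack +0.252/-0.462; half-tol=0.030, Σhalf²=0.055289
  -D: nom -24.200 → Σnom=58.700; wc +0.380/-0.490 → slack +0.632/-0.952; half-tol=0.435, Σhalf²=0.244514
  -E: nom -1.500 → Σnom=57.200; wc +0.140/-0.140 → slack +0.772/-1.092; half-tol=0.140, Σhalf²=0.264114
  -F: nom -28.600 → Σnom=28.600; wc +0.110/-0.110 → slack +0.882/-1.202; half-tol=0.110, Σhalf²=0.276214
  +G: nom +16.340 → Σnom=44.940; wc +0.337/-0.337 → slack +1.219/-1.539; half-tol=0.337, Σhalf²=0.389783
  +H: nom +29.200 → Σnom=74.140; wc +0.480/-0.012 → slack +1.699/-1.551; half-tol=0.246, Σhalf²=0.450299
Nominal = 74.140. Worst-case = [74.140 - 1.551, 74.140 + 1.699] = [72.589, 75.839]. RSS = √0.450299 = 0.671.

nominal=74.140 wc=[72.589,75.839] rss=0.671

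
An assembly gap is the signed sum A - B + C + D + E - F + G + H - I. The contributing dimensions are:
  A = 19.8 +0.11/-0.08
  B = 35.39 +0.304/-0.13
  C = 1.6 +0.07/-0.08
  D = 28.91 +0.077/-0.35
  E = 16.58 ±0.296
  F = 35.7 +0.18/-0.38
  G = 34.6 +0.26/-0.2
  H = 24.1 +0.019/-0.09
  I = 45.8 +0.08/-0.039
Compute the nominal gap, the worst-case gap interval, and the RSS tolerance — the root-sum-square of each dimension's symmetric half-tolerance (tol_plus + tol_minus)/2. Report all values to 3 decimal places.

nominal=8.700 wc=[7.040,10.081] rss=0.577

Stack each dimension's contribution:
  +A: nom +19.800 → Σnom=19.800; wc +0.110/-0.080 → slack +0.110/-0.080; half-tol=0.095, Σhalf²=0.009025
  -B: nom -35.390 → Σnom=-15.590; wc +0.130/-0.304 → slack +0.240/-0.384; half-tol=0.217, Σhalf²=0.056114
  +C: nom +1.600 → Σnom=-13.990; wc +0.070/-0.080 → slack +0.310/-0.464; half-tol=0.075, Σhalf²=0.061739
  +D: nom +28.910 → Σnom=14.920; wc +0.077/-0.350 → slack +0.387/-0.814; half-tol=0.213, Σhalf²=0.107321
  +E: nom +16.580 → Σnom=31.500; wc +0.296/-0.296 → slack +0.683/-1.110; half-tol=0.296, Σhalf²=0.194937
  -F: nom -35.700 → Σnom=-4.200; wc +0.380/-0.180 → slack +1.063/-1.290; half-tol=0.280, Σhalf²=0.273337
  +G: nom +34.600 → Σnom=30.400; wc +0.260/-0.200 → slack +1.323/-1.490; half-tol=0.230, Σhalf²=0.326237
  +H: nom +24.100 → Σnom=54.500; wc +0.019/-0.090 → slack +1.342/-1.580; half-tol=0.054, Σhalf²=0.329208
  -I: nom -45.800 → Σnom=8.700; wc +0.039/-0.080 → slack +1.381/-1.660; half-tol=0.059, Σhalf²=0.332748
Nominal = 8.700. Worst-case = [8.700 - 1.660, 8.700 + 1.381] = [7.040, 10.081]. RSS = √0.332748 = 0.577.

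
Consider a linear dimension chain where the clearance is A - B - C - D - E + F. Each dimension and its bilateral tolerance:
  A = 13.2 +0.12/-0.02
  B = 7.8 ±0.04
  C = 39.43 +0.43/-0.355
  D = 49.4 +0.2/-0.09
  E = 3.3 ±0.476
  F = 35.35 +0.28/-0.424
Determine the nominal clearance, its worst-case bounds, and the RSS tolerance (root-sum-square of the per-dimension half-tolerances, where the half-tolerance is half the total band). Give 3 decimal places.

nominal=-51.380 wc=[-52.970,-50.019] rss=0.729

Stack each dimension's contribution:
  +A: nom +13.200 → Σnom=13.200; wc +0.120/-0.020 → slack +0.120/-0.020; half-tol=0.070, Σhalf²=0.004900
  -B: nom -7.800 → Σnom=5.400; wc +0.040/-0.040 → slack +0.160/-0.060; half-tol=0.040, Σhalf²=0.006500
  -C: nom -39.430 → Σnom=-34.030; wc +0.355/-0.430 → slack +0.515/-0.490; half-tol=0.392, Σhalf²=0.160556
  -D: nom -49.400 → Σnom=-83.430; wc +0.090/-0.200 → slack +0.605/-0.690; half-tol=0.145, Σhalf²=0.181581
  -E: nom -3.300 → Σnom=-86.730; wc +0.476/-0.476 → slack +1.081/-1.166; half-tol=0.476, Σhalf²=0.408157
  +F: nom +35.350 → Σnom=-51.380; wc +0.280/-0.424 → slack +1.361/-1.590; half-tol=0.352, Σhalf²=0.532061
Nominal = -51.380. Worst-case = [-51.380 - 1.590, -51.380 + 1.361] = [-52.970, -50.019]. RSS = √0.532061 = 0.729.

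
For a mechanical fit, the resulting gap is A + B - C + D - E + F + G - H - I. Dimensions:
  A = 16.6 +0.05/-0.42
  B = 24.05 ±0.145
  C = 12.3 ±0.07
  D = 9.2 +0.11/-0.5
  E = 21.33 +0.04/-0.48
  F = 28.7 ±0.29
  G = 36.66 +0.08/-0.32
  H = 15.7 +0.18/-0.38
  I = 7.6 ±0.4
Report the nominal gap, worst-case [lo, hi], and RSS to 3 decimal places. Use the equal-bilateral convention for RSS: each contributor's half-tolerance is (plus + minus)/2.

nominal=58.280 wc=[55.915,60.285] rss=0.777

Stack each dimension's contribution:
  +A: nom +16.600 → Σnom=16.600; wc +0.050/-0.420 → slack +0.050/-0.420; half-tol=0.235, Σhalf²=0.055225
  +B: nom +24.050 → Σnom=40.650; wc +0.145/-0.145 → slack +0.195/-0.565; half-tol=0.145, Σhalf²=0.076250
  -C: nom -12.300 → Σnom=28.350; wc +0.070/-0.070 → slack +0.265/-0.635; half-tol=0.070, Σhalf²=0.081150
  +D: nom +9.200 → Σnom=37.550; wc +0.110/-0.500 → slack +0.375/-1.135; half-tol=0.305, Σhalf²=0.174175
  -E: nom -21.330 → Σnom=16.220; wc +0.480/-0.040 → slack +0.855/-1.175; half-tol=0.260, Σhalf²=0.241775
  +F: nom +28.700 → Σnom=44.920; wc +0.290/-0.290 → slack +1.145/-1.465; half-tol=0.290, Σhalf²=0.325875
  +G: nom +36.660 → Σnom=81.580; wc +0.080/-0.320 → slack +1.225/-1.785; half-tol=0.200, Σhalf²=0.365875
  -H: nom -15.700 → Σnom=65.880; wc +0.380/-0.180 → slack +1.605/-1.965; half-tol=0.280, Σhalf²=0.444275
  -I: nom -7.600 → Σnom=58.280; wc +0.400/-0.400 → slack +2.005/-2.365; half-tol=0.400, Σhalf²=0.604275
Nominal = 58.280. Worst-case = [58.280 - 2.365, 58.280 + 2.005] = [55.915, 60.285]. RSS = √0.604275 = 0.777.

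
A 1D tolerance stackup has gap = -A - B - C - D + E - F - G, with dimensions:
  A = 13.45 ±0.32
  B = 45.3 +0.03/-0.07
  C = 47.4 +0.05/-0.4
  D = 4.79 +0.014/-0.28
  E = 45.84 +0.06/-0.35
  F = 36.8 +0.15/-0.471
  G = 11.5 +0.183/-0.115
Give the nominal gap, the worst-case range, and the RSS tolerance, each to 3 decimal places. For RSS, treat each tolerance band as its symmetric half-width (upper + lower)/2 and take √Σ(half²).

Stack each dimension's contribution:
  -A: nom -13.450 → Σnom=-13.450; wc +0.320/-0.320 → slack +0.320/-0.320; half-tol=0.320, Σhalf²=0.102400
  -B: nom -45.300 → Σnom=-58.750; wc +0.070/-0.030 → slack +0.390/-0.350; half-tol=0.050, Σhalf²=0.104900
  -C: nom -47.400 → Σnom=-106.150; wc +0.400/-0.050 → slack +0.790/-0.400; half-tol=0.225, Σhalf²=0.155525
  -D: nom -4.790 → Σnom=-110.940; wc +0.280/-0.014 → slack +1.070/-0.414; half-tol=0.147, Σhalf²=0.177134
  +E: nom +45.840 → Σnom=-65.100; wc +0.060/-0.350 → slack +1.130/-0.764; half-tol=0.205, Σhalf²=0.219159
  -F: nom -36.800 → Σnom=-101.900; wc +0.471/-0.150 → slack +1.601/-0.914; half-tol=0.310, Σhalf²=0.315569
  -G: nom -11.500 → Σnom=-113.400; wc +0.115/-0.183 → slack +1.716/-1.097; half-tol=0.149, Σhalf²=0.337770
Nominal = -113.400. Worst-case = [-113.400 - 1.097, -113.400 + 1.716] = [-114.497, -111.684]. RSS = √0.337770 = 0.581.

nominal=-113.400 wc=[-114.497,-111.684] rss=0.581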